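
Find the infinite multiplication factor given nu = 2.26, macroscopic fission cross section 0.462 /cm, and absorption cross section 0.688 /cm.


k_inf = nu * Sigma_f / Sigma_a
k_inf = 2.26 * 0.462 / 0.688
k_inf = 1.5176

1.5176


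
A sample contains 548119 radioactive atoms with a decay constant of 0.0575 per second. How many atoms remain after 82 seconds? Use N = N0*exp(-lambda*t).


N = N0 * exp(-lambda * t)
N = 548119 * exp(-0.0575 * 82)
N = 4911.1

4911.1


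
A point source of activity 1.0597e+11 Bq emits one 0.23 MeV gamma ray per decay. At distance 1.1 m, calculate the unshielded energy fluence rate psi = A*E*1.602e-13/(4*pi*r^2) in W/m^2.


psi = A * E * 1.602e-13 / (4*pi*r^2)
psi = 1.0597e+11 * 0.23 * 1.602e-13 / (4*pi*1.1^2)
psi = 2.5679e-04 W/m^2

2.5679e-04


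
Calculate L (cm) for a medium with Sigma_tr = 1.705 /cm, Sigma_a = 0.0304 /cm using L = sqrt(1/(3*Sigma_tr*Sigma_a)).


D = 1 / (3 * Sigma_tr) = 1 / (3 * 1.705) = 0.1955034 cm
L = sqrt(D / Sigma_a)
L = sqrt(0.1955034 / 0.0304)
L = 2.5359 cm

2.5359


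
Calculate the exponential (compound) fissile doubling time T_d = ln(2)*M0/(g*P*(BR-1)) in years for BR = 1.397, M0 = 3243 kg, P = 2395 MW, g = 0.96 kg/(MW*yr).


Breeding gain G = BR - 1 = 1.397 - 1 = 0.397
Fissile production rate = g * P * G = 0.96 * 2395 * 0.397 = 912.7824 kg/yr
T_d = ln(2) * M0 / (g * P * G)
T_d = ln(2) * 3243 / 912.7824 = 2.4627 yr

2.4627


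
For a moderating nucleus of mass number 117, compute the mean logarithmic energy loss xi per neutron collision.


xi = 1 + (A-1)^2/(2A) * ln((A-1)/(A+1))
xi = 1 + (117-1)^2/(2*117) * ln((117-1)/(117 +1))
xi = 0.016997

0.016997


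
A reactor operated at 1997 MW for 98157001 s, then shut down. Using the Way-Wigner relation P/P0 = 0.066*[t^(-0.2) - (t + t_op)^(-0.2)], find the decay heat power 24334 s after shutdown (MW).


P/P0 = 0.066 * [t^(-0.2) - (t + t_op)^(-0.2)]
P/P0 = 0.066 * [24334^(-0.2) - (24334 + 98157001)^(-0.2)]
P/P0 = 0.066 * [0.1326653 - 0.02521124] = 0.007091968
P = 1997 * 0.007091968 = 14.163 MW

14.163


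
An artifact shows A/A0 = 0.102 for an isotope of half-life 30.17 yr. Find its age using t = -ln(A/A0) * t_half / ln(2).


lambda = ln(2) / t_half = ln(2) / 30.17 = 0.02297472 /yr
t = -ln(A/A0) / lambda
t = -ln(0.102) / 0.02297472
t = 99.361 yr

99.361


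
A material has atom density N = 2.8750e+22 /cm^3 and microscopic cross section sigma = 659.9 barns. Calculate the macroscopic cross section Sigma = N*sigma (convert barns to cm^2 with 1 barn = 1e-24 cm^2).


Sigma = N * sigma_barns * 1e-24
Sigma = 2.8750e+22 * 659.9 * 1e-24
Sigma = 18.972 /cm

18.972


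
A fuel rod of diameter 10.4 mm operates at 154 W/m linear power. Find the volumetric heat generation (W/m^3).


r = D / 2 / 1000 = 10.4 / 2 / 1000 = 0.0052 m
q''' = q' / (pi * r^2)
q''' = 154 / (pi * 0.0052^2)
q''' = 1.8129e+06 W/m^3

1.8129e+06


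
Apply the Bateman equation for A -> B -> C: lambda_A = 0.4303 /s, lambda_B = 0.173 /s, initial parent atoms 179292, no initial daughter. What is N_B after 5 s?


N_B(t) = lambda_A * N_A0 / (lambda_B - lambda_A) * [exp(-lambda_A*t) - exp(-lambda_B*t)]
exp(-0.4303*5) = 0.1163096; exp(-0.173*5) = 0.4210516
N_B = 0.4303 * 179292 / (0.173 - 0.4303) * (0.1163096 - 0.4210516)
N_B = 91374

91374


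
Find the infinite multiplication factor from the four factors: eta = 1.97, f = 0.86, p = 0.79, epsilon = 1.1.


k_inf = eta * f * p * epsilon
k_inf = 1.97 * 0.86 * 0.79 * 1.1
k_inf = 1.4723

1.4723


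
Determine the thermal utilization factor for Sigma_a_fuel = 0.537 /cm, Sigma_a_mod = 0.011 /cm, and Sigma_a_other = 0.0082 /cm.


f = Sigma_a_fuel / (Sigma_a_fuel + Sigma_a_mod + Sigma_a_other)
f = 0.537 / (0.537 + 0.011 + 0.0082)
f = 0.96548

0.96548


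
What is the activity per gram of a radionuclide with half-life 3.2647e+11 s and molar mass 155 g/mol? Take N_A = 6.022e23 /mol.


lambda = ln(2) / t_half = ln(2) / 3.2647e+11 = 2.123157e-12 /s
SA = lambda * N_A / M
SA = 2.123157e-12 * 6.022e23 / 155
SA = 8.2488e+09 Bq/g

8.2488e+09


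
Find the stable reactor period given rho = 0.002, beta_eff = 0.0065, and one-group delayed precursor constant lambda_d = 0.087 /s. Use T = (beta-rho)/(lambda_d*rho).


T = (beta - rho) / (lambda_d * rho)
T = (0.0065 - 0.002) / (0.087 * 0.002)
T = 25.862 s

25.862


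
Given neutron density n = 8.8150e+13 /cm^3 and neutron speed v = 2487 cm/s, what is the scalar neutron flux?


phi = n * v
phi = 8.8150e+13 * 2487
phi = 2.1923e+17 /cm^2/s

2.1923e+17


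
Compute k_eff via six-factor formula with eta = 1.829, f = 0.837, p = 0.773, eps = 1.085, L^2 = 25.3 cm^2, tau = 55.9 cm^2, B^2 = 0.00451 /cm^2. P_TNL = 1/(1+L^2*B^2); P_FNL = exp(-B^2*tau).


k_inf = eta*f*p*eps = 1.829*0.837*0.773*1.085 = 1.283951
P_TNL = 1/(1 + L^2*B^2) = 1/(1 + 25.3*0.00451) = 0.8975831
P_FNL = exp(-B^2*tau) = exp(-0.00451*55.9) = 0.7771600
k_eff = k_inf * P_TNL * P_FNL = 1.283951 * 0.8975831 * 0.7771600
k_eff = 0.89564

0.89564


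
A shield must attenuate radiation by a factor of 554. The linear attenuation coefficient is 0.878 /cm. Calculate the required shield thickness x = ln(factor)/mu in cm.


x = ln(factor) / mu
x = ln(554) / 0.878
x = 7.1949 cm

7.1949


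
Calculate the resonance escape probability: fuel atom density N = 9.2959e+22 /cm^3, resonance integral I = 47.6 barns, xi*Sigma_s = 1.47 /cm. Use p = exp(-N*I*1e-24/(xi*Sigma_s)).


p = exp(-N * I * 1e-24 / (xi*Sigma_s))
p = exp(-9.2959e+22 * 47.6 * 1e-24 / 1.47)
p = 0.049287

0.049287


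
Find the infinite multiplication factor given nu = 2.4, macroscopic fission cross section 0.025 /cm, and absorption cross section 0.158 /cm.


k_inf = nu * Sigma_f / Sigma_a
k_inf = 2.4 * 0.025 / 0.158
k_inf = 0.37975

0.37975


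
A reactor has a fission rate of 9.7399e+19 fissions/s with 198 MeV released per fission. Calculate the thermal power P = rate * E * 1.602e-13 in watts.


P = fission_rate * E_MeV * 1.602e-13
P = 9.7399e+19 * 198 * 1.602e-13
P = 3.0895e+09 W

3.0895e+09


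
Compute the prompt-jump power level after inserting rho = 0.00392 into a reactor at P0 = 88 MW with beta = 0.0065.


P1/P0 = beta / (beta - rho)
P1/P0 = 0.0065 / (0.0065 - 0.00392) = 2.519380
P1 = 88 * 2.519380 = 221.71 MW

221.71


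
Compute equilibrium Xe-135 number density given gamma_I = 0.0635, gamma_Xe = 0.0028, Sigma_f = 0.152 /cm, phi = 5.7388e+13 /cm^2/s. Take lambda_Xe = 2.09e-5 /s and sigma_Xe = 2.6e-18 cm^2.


Xe_eq = (gamma_I + gamma_Xe) * Sigma_f * phi / (lambda_Xe + sigma_Xe * phi)
Numerator = (0.0635 + 0.0028) * 0.152 * 5.7388e+13 = 5.783333e+11
Denominator = 2.09e-5 + 2.6e-18 * 5.7388e+13 = 1.701088e-04
Xe_eq = 5.783333e+11 / 1.701088e-04 = 3.3998e+15 /cm^3

3.3998e+15


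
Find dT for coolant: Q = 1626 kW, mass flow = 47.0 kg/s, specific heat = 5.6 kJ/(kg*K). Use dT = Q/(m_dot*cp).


dT = Q / (m_dot * cp)
dT = 1626 / (47.0 * 5.6)
dT = 6.1778 C

6.1778


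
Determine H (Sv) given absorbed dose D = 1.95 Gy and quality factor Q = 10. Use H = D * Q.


H = D * Q
H = 1.95 * 10
H = 19.500 Sv

19.500


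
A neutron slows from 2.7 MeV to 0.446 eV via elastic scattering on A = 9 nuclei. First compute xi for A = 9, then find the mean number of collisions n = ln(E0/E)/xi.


xi = 1 + (A-1)^2/(2A)*ln((A-1)/(A+1)) = 0.2066007 (for A = 9)
n = ln(E0/E) / xi
n = ln(2.7e6 / 0.446) / 0.2066007
n = ln(6.053812e+06) / 0.2066007 = 75.586

75.586


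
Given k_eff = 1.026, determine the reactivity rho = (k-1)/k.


rho = (k_eff - 1) / k_eff
rho = (1.026 - 1) / 1.026
rho = 0.025341

0.025341


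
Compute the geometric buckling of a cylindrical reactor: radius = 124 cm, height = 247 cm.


B^2 = (2.405/R)^2 + (pi/H)^2
B^2 = (2.405/124)^2 + (pi/247)^2
B^2 = 5.3795e-04 /cm^2

5.3795e-04


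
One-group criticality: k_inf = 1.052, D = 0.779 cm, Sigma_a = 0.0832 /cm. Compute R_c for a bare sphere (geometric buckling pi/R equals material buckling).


L^2 = D / Sigma_a = 0.779 / 0.0832 = 9.362981 cm^2
B_m^2 = (k_inf - 1) / L^2 = (1.052 - 1) / 9.362981 = 0.005553787 /cm^2
For a bare sphere: B_g = pi/R, so R_c = pi / sqrt(B_m^2)
R_c = pi / sqrt(0.005553787) = 42.156 cm

42.156


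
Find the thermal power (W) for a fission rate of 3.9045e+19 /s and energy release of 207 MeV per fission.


P = fission_rate * E_MeV * 1.602e-13
P = 3.9045e+19 * 207 * 1.602e-13
P = 1.2948e+09 W

1.2948e+09


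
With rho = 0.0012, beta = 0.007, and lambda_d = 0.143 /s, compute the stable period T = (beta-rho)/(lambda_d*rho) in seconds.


T = (beta - rho) / (lambda_d * rho)
T = (0.007 - 0.0012) / (0.143 * 0.0012)
T = 33.800 s

33.800


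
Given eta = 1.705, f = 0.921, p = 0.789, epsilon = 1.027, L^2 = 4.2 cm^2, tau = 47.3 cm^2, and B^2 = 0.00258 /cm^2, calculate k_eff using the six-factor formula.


k_inf = eta*f*p*eps = 1.705*0.921*0.789*1.027 = 1.272423
P_TNL = 1/(1 + L^2*B^2) = 1/(1 + 4.2*0.00258) = 0.9892802
P_FNL = exp(-B^2*tau) = exp(-0.00258*47.3) = 0.8851183
k_eff = k_inf * P_TNL * P_FNL = 1.272423 * 0.9892802 * 0.8851183
k_eff = 1.1142

1.1142


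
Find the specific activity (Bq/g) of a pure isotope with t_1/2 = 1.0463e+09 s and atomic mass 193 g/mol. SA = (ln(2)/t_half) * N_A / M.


lambda = ln(2) / t_half = ln(2) / 1.0463e+09 = 6.624746e-10 /s
SA = lambda * N_A / M
SA = 6.624746e-10 * 6.022e23 / 193
SA = 2.0671e+12 Bq/g

2.0671e+12


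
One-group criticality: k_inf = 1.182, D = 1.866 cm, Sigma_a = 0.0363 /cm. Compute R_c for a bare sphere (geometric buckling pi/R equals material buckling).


L^2 = D / Sigma_a = 1.866 / 0.0363 = 51.40496 cm^2
B_m^2 = (k_inf - 1) / L^2 = (1.182 - 1) / 51.40496 = 0.003540514 /cm^2
For a bare sphere: B_g = pi/R, so R_c = pi / sqrt(B_m^2)
R_c = pi / sqrt(0.003540514) = 52.798 cm

52.798


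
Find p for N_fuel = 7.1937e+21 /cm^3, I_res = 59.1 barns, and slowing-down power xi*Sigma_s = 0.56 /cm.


p = exp(-N * I * 1e-24 / (xi*Sigma_s))
p = exp(-7.1937e+21 * 59.1 * 1e-24 / 0.56)
p = 0.46804

0.46804


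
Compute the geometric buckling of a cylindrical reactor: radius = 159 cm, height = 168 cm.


B^2 = (2.405/R)^2 + (pi/H)^2
B^2 = (2.405/159)^2 + (pi/168)^2
B^2 = 5.7848e-04 /cm^2

5.7848e-04


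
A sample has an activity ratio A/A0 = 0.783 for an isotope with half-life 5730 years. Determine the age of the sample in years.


lambda = ln(2) / t_half = ln(2) / 5730 = 1.209681e-04 /yr
t = -ln(A/A0) / lambda
t = -ln(0.783) / 1.209681e-04
t = 2022.2 yr

2022.2


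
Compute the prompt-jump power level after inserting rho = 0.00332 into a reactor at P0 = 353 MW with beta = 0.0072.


P1/P0 = beta / (beta - rho)
P1/P0 = 0.0072 / (0.0072 - 0.00332) = 1.855670
P1 = 353 * 1.855670 = 655.05 MW

655.05


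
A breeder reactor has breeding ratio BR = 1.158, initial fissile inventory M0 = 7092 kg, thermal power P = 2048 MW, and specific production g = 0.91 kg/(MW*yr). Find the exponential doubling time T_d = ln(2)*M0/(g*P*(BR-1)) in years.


Breeding gain G = BR - 1 = 1.158 - 1 = 0.158
Fissile production rate = g * P * G = 0.91 * 2048 * 0.158 = 294.46144 kg/yr
T_d = ln(2) * M0 / (g * P * G)
T_d = ln(2) * 7092 / 294.46144 = 16.694 yr

16.694


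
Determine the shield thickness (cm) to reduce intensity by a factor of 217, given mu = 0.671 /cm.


x = ln(factor) / mu
x = ln(217) / 0.671
x = 8.0177 cm

8.0177


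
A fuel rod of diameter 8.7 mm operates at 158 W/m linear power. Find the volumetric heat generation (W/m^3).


r = D / 2 / 1000 = 8.7 / 2 / 1000 = 0.00435 m
q''' = q' / (pi * r^2)
q''' = 158 / (pi * 0.00435^2)
q''' = 2.6578e+06 W/m^3

2.6578e+06


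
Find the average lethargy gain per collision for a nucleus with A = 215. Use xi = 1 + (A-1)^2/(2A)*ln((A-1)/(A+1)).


xi = 1 + (A-1)^2/(2A) * ln((A-1)/(A+1))
xi = 1 + (215-1)^2/(2*215) * ln((215-1)/(215 +1))
xi = 0.0092735

0.0092735


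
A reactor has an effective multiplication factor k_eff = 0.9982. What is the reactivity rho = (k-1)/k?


rho = (k_eff - 1) / k_eff
rho = (0.9982 - 1) / 0.9982
rho = -0.0018032

-0.0018032


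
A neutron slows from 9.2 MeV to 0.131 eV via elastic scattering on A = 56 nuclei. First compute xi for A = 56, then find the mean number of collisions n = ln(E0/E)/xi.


xi = 1 + (A-1)^2/(2A)*ln((A-1)/(A+1)) = 0.03529286 (for A = 56)
n = ln(E0/E) / xi
n = ln(9.2e6 / 0.131) / 0.03529286
n = ln(7.022901e+07) / 0.03529286 = 511.92

511.92


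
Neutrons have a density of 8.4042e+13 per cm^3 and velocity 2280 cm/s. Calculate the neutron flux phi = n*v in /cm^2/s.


phi = n * v
phi = 8.4042e+13 * 2280
phi = 1.9162e+17 /cm^2/s

1.9162e+17


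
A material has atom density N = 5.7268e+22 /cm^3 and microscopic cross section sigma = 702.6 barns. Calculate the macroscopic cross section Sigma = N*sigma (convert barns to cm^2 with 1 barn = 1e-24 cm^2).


Sigma = N * sigma_barns * 1e-24
Sigma = 5.7268e+22 * 702.6 * 1e-24
Sigma = 40.236 /cm

40.236


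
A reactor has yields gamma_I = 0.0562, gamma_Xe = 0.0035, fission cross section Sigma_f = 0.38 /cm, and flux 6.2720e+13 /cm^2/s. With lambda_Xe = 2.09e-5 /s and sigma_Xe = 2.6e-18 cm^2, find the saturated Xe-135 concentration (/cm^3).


Xe_eq = (gamma_I + gamma_Xe) * Sigma_f * phi / (lambda_Xe + sigma_Xe * phi)
Numerator = (0.0562 + 0.0035) * 0.38 * 6.2720e+13 = 1.422866e+12
Denominator = 2.09e-5 + 2.6e-18 * 6.2720e+13 = 1.839720e-04
Xe_eq = 1.422866e+12 / 1.839720e-04 = 7.7341e+15 /cm^3

7.7341e+15


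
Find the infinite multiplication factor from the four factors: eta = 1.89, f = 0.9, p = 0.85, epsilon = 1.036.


k_inf = eta * f * p * epsilon
k_inf = 1.89 * 0.9 * 0.85 * 1.036
k_inf = 1.4979

1.4979


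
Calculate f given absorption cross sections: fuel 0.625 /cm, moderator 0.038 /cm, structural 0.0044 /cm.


f = Sigma_a_fuel / (Sigma_a_fuel + Sigma_a_mod + Sigma_a_other)
f = 0.625 / (0.625 + 0.038 + 0.0044)
f = 0.93647

0.93647


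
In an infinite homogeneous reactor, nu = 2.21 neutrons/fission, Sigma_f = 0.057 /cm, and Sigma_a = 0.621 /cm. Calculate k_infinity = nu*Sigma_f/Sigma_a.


k_inf = nu * Sigma_f / Sigma_a
k_inf = 2.21 * 0.057 / 0.621
k_inf = 0.20285

0.20285


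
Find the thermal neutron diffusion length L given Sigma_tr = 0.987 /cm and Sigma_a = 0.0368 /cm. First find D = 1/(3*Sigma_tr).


D = 1 / (3 * Sigma_tr) = 1 / (3 * 0.987) = 0.3377237 cm
L = sqrt(D / Sigma_a)
L = sqrt(0.3377237 / 0.0368)
L = 3.0294 cm

3.0294


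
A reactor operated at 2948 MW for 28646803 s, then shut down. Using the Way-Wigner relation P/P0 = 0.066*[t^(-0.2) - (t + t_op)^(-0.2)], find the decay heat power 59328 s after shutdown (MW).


P/P0 = 0.066 * [t^(-0.2) - (t + t_op)^(-0.2)]
P/P0 = 0.066 * [59328^(-0.2) - (59328 + 28646803)^(-0.2)]
P/P0 = 0.066 * [0.1110064 - 0.03224074] = 0.005198534
P = 2948 * 0.005198534 = 15.325 MW

15.325


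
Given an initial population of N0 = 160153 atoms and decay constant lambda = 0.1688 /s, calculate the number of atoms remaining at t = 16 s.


N = N0 * exp(-lambda * t)
N = 160153 * exp(-0.1688 * 16)
N = 10755

10755


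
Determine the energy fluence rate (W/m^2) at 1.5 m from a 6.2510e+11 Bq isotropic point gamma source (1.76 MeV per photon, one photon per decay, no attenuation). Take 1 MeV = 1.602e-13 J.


psi = A * E * 1.602e-13 / (4*pi*r^2)
psi = 6.2510e+11 * 1.76 * 1.602e-13 / (4*pi*1.5^2)
psi = 0.0062335 W/m^2

0.0062335


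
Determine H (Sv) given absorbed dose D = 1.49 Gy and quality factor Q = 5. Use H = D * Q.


H = D * Q
H = 1.49 * 5
H = 7.4500 Sv

7.4500


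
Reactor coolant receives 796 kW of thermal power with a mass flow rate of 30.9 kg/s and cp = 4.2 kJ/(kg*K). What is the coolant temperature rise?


dT = Q / (m_dot * cp)
dT = 796 / (30.9 * 4.2)
dT = 6.1335 C

6.1335


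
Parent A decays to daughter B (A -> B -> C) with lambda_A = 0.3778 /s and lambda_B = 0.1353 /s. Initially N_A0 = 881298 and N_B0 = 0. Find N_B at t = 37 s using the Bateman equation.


N_B(t) = lambda_A * N_A0 / (lambda_B - lambda_A) * [exp(-lambda_A*t) - exp(-lambda_B*t)]
exp(-0.3778*37) = 8.495152e-07; exp(-0.1353*37) = 0.006696971
N_B = 0.3778 * 881298 / (0.1353 - 0.3778) * (8.495152e-07 - 0.006696971)
N_B = 9193.8

9193.8


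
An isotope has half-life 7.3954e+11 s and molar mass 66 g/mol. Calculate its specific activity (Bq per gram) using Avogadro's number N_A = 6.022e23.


lambda = ln(2) / t_half = ln(2) / 7.3954e+11 = 9.372680e-13 /s
SA = lambda * N_A / M
SA = 9.372680e-13 * 6.022e23 / 66
SA = 8.5519e+09 Bq/g

8.5519e+09


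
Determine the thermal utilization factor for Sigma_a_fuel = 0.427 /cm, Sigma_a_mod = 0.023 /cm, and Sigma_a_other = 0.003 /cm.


f = Sigma_a_fuel / (Sigma_a_fuel + Sigma_a_mod + Sigma_a_other)
f = 0.427 / (0.427 + 0.023 + 0.003)
f = 0.94260

0.94260


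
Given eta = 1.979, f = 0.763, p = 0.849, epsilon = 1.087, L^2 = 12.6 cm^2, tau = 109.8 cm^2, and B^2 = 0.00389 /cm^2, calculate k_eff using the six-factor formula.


k_inf = eta*f*p*eps = 1.979*0.763*0.849*1.087 = 1.393502
P_TNL = 1/(1 + L^2*B^2) = 1/(1 + 12.6*0.00389) = 0.9532761
P_FNL = exp(-B^2*tau) = exp(-0.00389*109.8) = 0.6523840
k_eff = k_inf * P_TNL * P_FNL = 1.393502 * 0.9532761 * 0.6523840
k_eff = 0.86662

0.86662


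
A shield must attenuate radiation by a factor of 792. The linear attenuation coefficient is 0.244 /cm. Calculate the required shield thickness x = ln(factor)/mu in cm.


x = ln(factor) / mu
x = ln(792) / 0.244
x = 27.355 cm

27.355


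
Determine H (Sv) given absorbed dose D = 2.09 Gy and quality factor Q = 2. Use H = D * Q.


H = D * Q
H = 2.09 * 2
H = 4.1800 Sv

4.1800


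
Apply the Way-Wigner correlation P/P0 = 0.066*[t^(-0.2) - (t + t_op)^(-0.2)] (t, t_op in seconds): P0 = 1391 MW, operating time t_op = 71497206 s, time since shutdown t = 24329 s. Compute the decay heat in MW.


P/P0 = 0.066 * [t^(-0.2) - (t + t_op)^(-0.2)]
P/P0 = 0.066 * [24329^(-0.2) - (24329 + 71497206)^(-0.2)]
P/P0 = 0.066 * [0.1326707 - 0.02686041] = 0.006983479
P = 1391 * 0.006983479 = 9.7140 MW

9.7140


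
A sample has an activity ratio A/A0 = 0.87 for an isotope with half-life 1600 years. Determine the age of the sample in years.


lambda = ln(2) / t_half = ln(2) / 1600 = 4.332170e-04 /yr
t = -ln(A/A0) / lambda
t = -ln(0.87) / 4.332170e-04
t = 321.46 yr

321.46


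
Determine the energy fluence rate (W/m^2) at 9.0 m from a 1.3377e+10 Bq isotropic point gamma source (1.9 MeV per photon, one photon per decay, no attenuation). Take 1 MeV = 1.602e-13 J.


psi = A * E * 1.602e-13 / (4*pi*r^2)
psi = 1.3377e+10 * 1.9 * 1.602e-13 / (4*pi*9.0^2)
psi = 4.0002e-06 W/m^2

4.0002e-06


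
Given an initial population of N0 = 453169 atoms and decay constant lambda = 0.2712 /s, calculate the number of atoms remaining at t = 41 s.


N = N0 * exp(-lambda * t)
N = 453169 * exp(-0.2712 * 41)
N = 6.7182

6.7182


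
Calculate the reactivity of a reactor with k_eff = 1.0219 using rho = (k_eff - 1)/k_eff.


rho = (k_eff - 1) / k_eff
rho = (1.0219 - 1) / 1.0219
rho = 0.021431

0.021431


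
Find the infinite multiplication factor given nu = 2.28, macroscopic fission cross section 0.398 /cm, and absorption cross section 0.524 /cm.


k_inf = nu * Sigma_f / Sigma_a
k_inf = 2.28 * 0.398 / 0.524
k_inf = 1.7318

1.7318


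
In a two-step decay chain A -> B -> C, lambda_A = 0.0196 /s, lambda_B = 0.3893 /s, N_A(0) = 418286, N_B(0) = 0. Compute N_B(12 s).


N_B(t) = lambda_A * N_A0 / (lambda_B - lambda_A) * [exp(-lambda_A*t) - exp(-lambda_B*t)]
exp(-0.0196*12) = 0.7904128; exp(-0.3893*12) = 0.009357286
N_B = 0.0196 * 418286 / (0.3893 - 0.0196) * (0.7904128 - 0.009357286)
N_B = 17321

17321


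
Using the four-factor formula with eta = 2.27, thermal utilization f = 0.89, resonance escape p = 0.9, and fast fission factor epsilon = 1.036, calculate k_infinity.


k_inf = eta * f * p * epsilon
k_inf = 2.27 * 0.89 * 0.9 * 1.036
k_inf = 1.8837

1.8837


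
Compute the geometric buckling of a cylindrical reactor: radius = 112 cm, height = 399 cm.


B^2 = (2.405/R)^2 + (pi/H)^2
B^2 = (2.405/112)^2 + (pi/399)^2
B^2 = 5.2309e-04 /cm^2

5.2309e-04


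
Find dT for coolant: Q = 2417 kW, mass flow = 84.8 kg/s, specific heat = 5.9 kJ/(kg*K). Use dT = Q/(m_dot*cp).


dT = Q / (m_dot * cp)
dT = 2417 / (84.8 * 5.9)
dT = 4.8309 C

4.8309


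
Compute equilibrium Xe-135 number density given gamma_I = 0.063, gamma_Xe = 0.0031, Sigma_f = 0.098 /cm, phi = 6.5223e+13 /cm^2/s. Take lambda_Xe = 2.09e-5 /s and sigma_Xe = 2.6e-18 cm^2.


Xe_eq = (gamma_I + gamma_Xe) * Sigma_f * phi / (lambda_Xe + sigma_Xe * phi)
Numerator = (0.063 + 0.0031) * 0.098 * 6.5223e+13 = 4.225015e+11
Denominator = 2.09e-5 + 2.6e-18 * 6.5223e+13 = 1.904798e-04
Xe_eq = 4.225015e+11 / 1.904798e-04 = 2.2181e+15 /cm^3

2.2181e+15


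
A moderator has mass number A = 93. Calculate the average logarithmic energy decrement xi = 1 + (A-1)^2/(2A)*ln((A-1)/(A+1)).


xi = 1 + (A-1)^2/(2A) * ln((A-1)/(A+1))
xi = 1 + (93-1)^2/(2*93) * ln((93-1)/(93 +1))
xi = 0.021352

0.021352


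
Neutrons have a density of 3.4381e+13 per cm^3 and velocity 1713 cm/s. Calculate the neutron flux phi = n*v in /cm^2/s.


phi = n * v
phi = 3.4381e+13 * 1713
phi = 5.8895e+16 /cm^2/s

5.8895e+16


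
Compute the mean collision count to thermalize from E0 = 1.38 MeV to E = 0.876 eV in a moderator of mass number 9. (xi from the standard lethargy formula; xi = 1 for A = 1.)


xi = 1 + (A-1)^2/(2A)*ln((A-1)/(A+1)) = 0.2066007 (for A = 9)
n = ln(E0/E) / xi
n = ln(1.38e6 / 0.876) / 0.2066007
n = ln(1.575342e+06) / 0.2066007 = 69.070

69.070


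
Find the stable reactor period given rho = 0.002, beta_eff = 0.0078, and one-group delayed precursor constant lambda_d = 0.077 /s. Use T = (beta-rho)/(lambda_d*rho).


T = (beta - rho) / (lambda_d * rho)
T = (0.0078 - 0.002) / (0.077 * 0.002)
T = 37.662 s

37.662


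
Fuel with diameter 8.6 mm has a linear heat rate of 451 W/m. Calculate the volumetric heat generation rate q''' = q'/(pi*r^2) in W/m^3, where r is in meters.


r = D / 2 / 1000 = 8.6 / 2 / 1000 = 0.0043 m
q''' = q' / (pi * r^2)
q''' = 451 / (pi * 0.0043^2)
q''' = 7.7641e+06 W/m^3

7.7641e+06


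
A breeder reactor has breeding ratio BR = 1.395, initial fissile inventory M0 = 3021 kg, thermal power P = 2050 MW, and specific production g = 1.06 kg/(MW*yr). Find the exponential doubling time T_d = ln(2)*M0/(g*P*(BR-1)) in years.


Breeding gain G = BR - 1 = 1.395 - 1 = 0.395
Fissile production rate = g * P * G = 1.06 * 2050 * 0.395 = 858.335 kg/yr
T_d = ln(2) * M0 / (g * P * G)
T_d = ln(2) * 3021 / 858.335 = 2.4396 yr

2.4396


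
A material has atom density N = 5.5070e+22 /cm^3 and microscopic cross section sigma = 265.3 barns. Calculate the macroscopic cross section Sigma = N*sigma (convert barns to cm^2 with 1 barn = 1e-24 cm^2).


Sigma = N * sigma_barns * 1e-24
Sigma = 5.5070e+22 * 265.3 * 1e-24
Sigma = 14.610 /cm

14.610


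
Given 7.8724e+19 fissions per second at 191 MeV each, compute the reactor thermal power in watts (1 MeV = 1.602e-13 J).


P = fission_rate * E_MeV * 1.602e-13
P = 7.8724e+19 * 191 * 1.602e-13
P = 2.4088e+09 W

2.4088e+09


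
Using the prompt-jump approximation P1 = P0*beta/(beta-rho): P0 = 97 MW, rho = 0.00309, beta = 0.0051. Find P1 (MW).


P1/P0 = beta / (beta - rho)
P1/P0 = 0.0051 / (0.0051 - 0.00309) = 2.537313
P1 = 97 * 2.537313 = 246.12 MW

246.12


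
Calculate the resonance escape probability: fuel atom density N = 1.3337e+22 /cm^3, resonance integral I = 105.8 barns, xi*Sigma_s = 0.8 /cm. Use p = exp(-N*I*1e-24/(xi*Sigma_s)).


p = exp(-N * I * 1e-24 / (xi*Sigma_s))
p = exp(-1.3337e+22 * 105.8 * 1e-24 / 0.8)
p = 0.17139

0.17139


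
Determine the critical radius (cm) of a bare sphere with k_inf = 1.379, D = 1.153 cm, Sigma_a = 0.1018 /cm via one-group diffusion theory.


L^2 = D / Sigma_a = 1.153 / 0.1018 = 11.32613 cm^2
B_m^2 = (k_inf - 1) / L^2 = (1.379 - 1) / 11.32613 = 0.03346244 /cm^2
For a bare sphere: B_g = pi/R, so R_c = pi / sqrt(B_m^2)
R_c = pi / sqrt(0.03346244) = 17.174 cm

17.174


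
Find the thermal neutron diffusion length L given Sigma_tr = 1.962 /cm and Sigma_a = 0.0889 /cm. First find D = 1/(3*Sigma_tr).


D = 1 / (3 * Sigma_tr) = 1 / (3 * 1.962) = 0.1698947 cm
L = sqrt(D / Sigma_a)
L = sqrt(0.1698947 / 0.0889)
L = 1.3824 cm

1.3824


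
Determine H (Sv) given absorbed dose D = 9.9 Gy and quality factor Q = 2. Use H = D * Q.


H = D * Q
H = 9.9 * 2
H = 19.800 Sv

19.800


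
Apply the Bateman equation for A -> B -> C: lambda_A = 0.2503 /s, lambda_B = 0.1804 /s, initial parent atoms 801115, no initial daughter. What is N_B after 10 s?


N_B(t) = lambda_A * N_A0 / (lambda_B - lambda_A) * [exp(-lambda_A*t) - exp(-lambda_B*t)]
exp(-0.2503*10) = 0.08183911; exp(-0.1804*10) = 0.1646390
N_B = 0.2503 * 801115 / (0.1804 - 0.2503) * (0.08183911 - 0.1646390)
N_B = 237524

237524


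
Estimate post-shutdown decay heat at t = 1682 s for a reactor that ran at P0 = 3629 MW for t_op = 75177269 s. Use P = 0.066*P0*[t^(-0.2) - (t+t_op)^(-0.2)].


P/P0 = 0.066 * [t^(-0.2) - (t + t_op)^(-0.2)]
P/P0 = 0.066 * [1682^(-0.2) - (1682 + 75177269)^(-0.2)]
P/P0 = 0.066 * [0.2263783 - 0.02659382] = 0.01318578
P = 3629 * 0.01318578 = 47.851 MW

47.851


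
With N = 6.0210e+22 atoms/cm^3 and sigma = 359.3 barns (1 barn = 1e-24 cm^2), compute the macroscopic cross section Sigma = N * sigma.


Sigma = N * sigma_barns * 1e-24
Sigma = 6.0210e+22 * 359.3 * 1e-24
Sigma = 21.633 /cm

21.633


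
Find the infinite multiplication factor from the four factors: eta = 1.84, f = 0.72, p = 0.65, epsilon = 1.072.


k_inf = eta * f * p * epsilon
k_inf = 1.84 * 0.72 * 0.65 * 1.072
k_inf = 0.92312

0.92312


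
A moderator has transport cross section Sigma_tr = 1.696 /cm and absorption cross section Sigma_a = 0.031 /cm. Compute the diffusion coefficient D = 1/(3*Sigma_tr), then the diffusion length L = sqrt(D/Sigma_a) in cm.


D = 1 / (3 * Sigma_tr) = 1 / (3 * 1.696) = 0.1965409 cm
L = sqrt(D / Sigma_a)
L = sqrt(0.1965409 / 0.031)
L = 2.5179 cm

2.5179


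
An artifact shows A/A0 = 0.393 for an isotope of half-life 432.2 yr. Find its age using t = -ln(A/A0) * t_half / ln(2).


lambda = ln(2) / t_half = ln(2) / 432.2 = 0.001603765 /yr
t = -ln(A/A0) / lambda
t = -ln(0.393) / 0.001603765
t = 582.35 yr

582.35


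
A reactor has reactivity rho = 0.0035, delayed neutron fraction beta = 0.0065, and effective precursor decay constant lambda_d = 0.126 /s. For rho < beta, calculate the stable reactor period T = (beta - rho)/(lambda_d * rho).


T = (beta - rho) / (lambda_d * rho)
T = (0.0065 - 0.0035) / (0.126 * 0.0035)
T = 6.8027 s

6.8027


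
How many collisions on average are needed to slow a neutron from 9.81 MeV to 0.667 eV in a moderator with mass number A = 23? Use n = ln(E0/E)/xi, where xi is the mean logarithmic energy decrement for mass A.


xi = 1 + (A-1)^2/(2A)*ln((A-1)/(A+1)) = 0.08448899 (for A = 23)
n = ln(E0/E) / xi
n = ln(9.81e6 / 0.667) / 0.08448899
n = ln(1.470765e+07) / 0.08448899 = 195.34

195.34


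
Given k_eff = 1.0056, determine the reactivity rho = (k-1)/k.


rho = (k_eff - 1) / k_eff
rho = (1.0056 - 1) / 1.0056
rho = 0.0055688

0.0055688


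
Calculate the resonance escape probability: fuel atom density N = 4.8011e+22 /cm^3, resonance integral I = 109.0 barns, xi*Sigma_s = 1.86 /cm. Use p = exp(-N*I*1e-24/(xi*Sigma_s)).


p = exp(-N * I * 1e-24 / (xi*Sigma_s))
p = exp(-4.8011e+22 * 109.0 * 1e-24 / 1.86)
p = 0.059992

0.059992


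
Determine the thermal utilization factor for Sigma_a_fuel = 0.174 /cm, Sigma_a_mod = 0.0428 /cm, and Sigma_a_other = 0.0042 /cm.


f = Sigma_a_fuel / (Sigma_a_fuel + Sigma_a_mod + Sigma_a_other)
f = 0.174 / (0.174 + 0.0428 + 0.0042)
f = 0.78733

0.78733


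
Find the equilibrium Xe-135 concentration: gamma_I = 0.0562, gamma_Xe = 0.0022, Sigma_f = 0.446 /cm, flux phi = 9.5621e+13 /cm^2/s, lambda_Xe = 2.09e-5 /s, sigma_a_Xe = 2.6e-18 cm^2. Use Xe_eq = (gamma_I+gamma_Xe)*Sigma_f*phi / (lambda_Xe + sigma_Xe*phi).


Xe_eq = (gamma_I + gamma_Xe) * Sigma_f * phi / (lambda_Xe + sigma_Xe * phi)
Numerator = (0.0562 + 0.0022) * 0.446 * 9.5621e+13 = 2.490583e+12
Denominator = 2.09e-5 + 2.6e-18 * 9.5621e+13 = 2.695146e-04
Xe_eq = 2.490583e+12 / 2.695146e-04 = 9.2410e+15 /cm^3

9.2410e+15


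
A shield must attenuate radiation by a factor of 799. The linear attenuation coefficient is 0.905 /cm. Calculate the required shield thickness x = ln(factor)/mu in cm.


x = ln(factor) / mu
x = ln(799) / 0.905
x = 7.3849 cm

7.3849


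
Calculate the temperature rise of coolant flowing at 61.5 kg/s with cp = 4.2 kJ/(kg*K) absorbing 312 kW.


dT = Q / (m_dot * cp)
dT = 312 / (61.5 * 4.2)
dT = 1.2079 C

1.2079


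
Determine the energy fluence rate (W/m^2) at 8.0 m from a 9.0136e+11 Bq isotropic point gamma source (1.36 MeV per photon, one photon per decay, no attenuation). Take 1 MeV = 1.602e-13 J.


psi = A * E * 1.602e-13 / (4*pi*r^2)
psi = 9.0136e+11 * 1.36 * 1.602e-13 / (4*pi*8.0^2)
psi = 2.4418e-04 W/m^2

2.4418e-04


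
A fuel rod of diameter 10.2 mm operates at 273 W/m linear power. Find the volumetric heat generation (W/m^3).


r = D / 2 / 1000 = 10.2 / 2 / 1000 = 0.0051 m
q''' = q' / (pi * r^2)
q''' = 273 / (pi * 0.0051^2)
q''' = 3.3410e+06 W/m^3

3.3410e+06


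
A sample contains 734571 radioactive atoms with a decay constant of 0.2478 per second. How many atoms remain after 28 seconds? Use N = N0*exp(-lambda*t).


N = N0 * exp(-lambda * t)
N = 734571 * exp(-0.2478 * 28)
N = 712.40

712.40


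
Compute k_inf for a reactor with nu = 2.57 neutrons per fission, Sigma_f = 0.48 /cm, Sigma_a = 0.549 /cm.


k_inf = nu * Sigma_f / Sigma_a
k_inf = 2.57 * 0.48 / 0.549
k_inf = 2.2470

2.2470


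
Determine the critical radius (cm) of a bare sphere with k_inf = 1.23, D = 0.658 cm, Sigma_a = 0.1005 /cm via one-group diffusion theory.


L^2 = D / Sigma_a = 0.658 / 0.1005 = 6.547264 cm^2
B_m^2 = (k_inf - 1) / L^2 = (1.23 - 1) / 6.547264 = 0.03512918 /cm^2
For a bare sphere: B_g = pi/R, so R_c = pi / sqrt(B_m^2)
R_c = pi / sqrt(0.03512918) = 16.762 cm

16.762


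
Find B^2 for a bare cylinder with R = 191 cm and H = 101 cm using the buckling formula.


B^2 = (2.405/R)^2 + (pi/H)^2
B^2 = (2.405/191)^2 + (pi/101)^2
B^2 = 0.0011261 /cm^2

0.0011261


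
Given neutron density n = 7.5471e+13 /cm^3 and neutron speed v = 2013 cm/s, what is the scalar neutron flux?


phi = n * v
phi = 7.5471e+13 * 2013
phi = 1.5192e+17 /cm^2/s

1.5192e+17


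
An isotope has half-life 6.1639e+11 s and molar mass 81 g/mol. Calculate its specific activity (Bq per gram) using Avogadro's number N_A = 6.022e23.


lambda = ln(2) / t_half = ln(2) / 6.1639e+11 = 1.124527e-12 /s
SA = lambda * N_A / M
SA = 1.124527e-12 * 6.022e23 / 81
SA = 8.3604e+09 Bq/g

8.3604e+09


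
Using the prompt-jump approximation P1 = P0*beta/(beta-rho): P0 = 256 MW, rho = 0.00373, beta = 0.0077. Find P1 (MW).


P1/P0 = beta / (beta - rho)
P1/P0 = 0.0077 / (0.0077 - 0.00373) = 1.939547
P1 = 256 * 1.939547 = 496.52 MW

496.52


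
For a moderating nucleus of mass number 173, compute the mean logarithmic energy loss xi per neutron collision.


xi = 1 + (A-1)^2/(2A) * ln((A-1)/(A+1))
xi = 1 + (173-1)^2/(2*173) * ln((173-1)/(173 +1))
xi = 0.011516

0.011516


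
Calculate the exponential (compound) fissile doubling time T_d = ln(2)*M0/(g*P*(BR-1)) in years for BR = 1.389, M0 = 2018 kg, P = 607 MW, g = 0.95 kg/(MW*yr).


Breeding gain G = BR - 1 = 1.389 - 1 = 0.389
Fissile production rate = g * P * G = 0.95 * 607 * 0.389 = 224.31685 kg/yr
T_d = ln(2) * M0 / (g * P * G)
T_d = ln(2) * 2018 / 224.31685 = 6.2357 yr

6.2357


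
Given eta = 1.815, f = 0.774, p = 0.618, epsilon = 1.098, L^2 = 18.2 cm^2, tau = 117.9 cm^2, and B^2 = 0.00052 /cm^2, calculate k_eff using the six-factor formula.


k_inf = eta*f*p*eps = 1.815*0.774*0.618*1.098 = 0.9532535
P_TNL = 1/(1 + L^2*B^2) = 1/(1 + 18.2*0.00052) = 0.9906247
P_FNL = exp(-B^2*tau) = exp(-0.00052*117.9) = 0.9405335
k_eff = k_inf * P_TNL * P_FNL = 0.9532535 * 0.9906247 * 0.9405335
k_eff = 0.88816

0.88816


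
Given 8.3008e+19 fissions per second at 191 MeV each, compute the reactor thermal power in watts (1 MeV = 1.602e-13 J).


P = fission_rate * E_MeV * 1.602e-13
P = 8.3008e+19 * 191 * 1.602e-13
P = 2.5399e+09 W

2.5399e+09


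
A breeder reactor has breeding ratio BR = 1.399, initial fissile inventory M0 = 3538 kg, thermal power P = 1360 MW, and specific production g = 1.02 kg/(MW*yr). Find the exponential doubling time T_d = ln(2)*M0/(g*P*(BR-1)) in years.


Breeding gain G = BR - 1 = 1.399 - 1 = 0.399
Fissile production rate = g * P * G = 1.02 * 1360 * 0.399 = 553.4928 kg/yr
T_d = ln(2) * M0 / (g * P * G)
T_d = ln(2) * 3538 / 553.4928 = 4.4307 yr

4.4307


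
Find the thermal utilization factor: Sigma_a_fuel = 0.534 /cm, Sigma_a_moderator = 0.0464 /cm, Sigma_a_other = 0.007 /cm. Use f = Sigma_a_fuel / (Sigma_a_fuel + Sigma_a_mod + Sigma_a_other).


f = Sigma_a_fuel / (Sigma_a_fuel + Sigma_a_mod + Sigma_a_other)
f = 0.534 / (0.534 + 0.0464 + 0.007)
f = 0.90909

0.90909


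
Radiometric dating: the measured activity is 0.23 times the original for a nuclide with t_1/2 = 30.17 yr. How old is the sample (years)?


lambda = ln(2) / t_half = ln(2) / 30.17 = 0.02297472 /yr
t = -ln(A/A0) / lambda
t = -ln(0.23) / 0.02297472
t = 63.969 yr

63.969


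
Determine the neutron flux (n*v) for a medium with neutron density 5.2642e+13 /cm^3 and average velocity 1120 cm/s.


phi = n * v
phi = 5.2642e+13 * 1120
phi = 5.8959e+16 /cm^2/s

5.8959e+16


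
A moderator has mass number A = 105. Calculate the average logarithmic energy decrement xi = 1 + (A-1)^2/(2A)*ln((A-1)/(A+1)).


xi = 1 + (A-1)^2/(2A) * ln((A-1)/(A+1))
xi = 1 + (105-1)^2/(2*105) * ln((105-1)/(105 +1))
xi = 0.018927

0.018927


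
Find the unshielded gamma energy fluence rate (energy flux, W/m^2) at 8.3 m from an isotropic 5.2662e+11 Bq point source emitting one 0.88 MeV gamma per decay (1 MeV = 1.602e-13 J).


psi = A * E * 1.602e-13 / (4*pi*r^2)
psi = 5.2662e+11 * 0.88 * 1.602e-13 / (4*pi*8.3^2)
psi = 8.5758e-05 W/m^2

8.5758e-05


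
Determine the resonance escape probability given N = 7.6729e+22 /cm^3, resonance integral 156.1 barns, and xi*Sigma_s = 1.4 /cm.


p = exp(-N * I * 1e-24 / (xi*Sigma_s))
p = exp(-7.6729e+22 * 156.1 * 1e-24 / 1.4)
p = 1.9253e-04

1.9253e-04


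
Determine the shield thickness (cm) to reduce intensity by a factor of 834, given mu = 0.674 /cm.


x = ln(factor) / mu
x = ln(834) / 0.674
x = 9.9796 cm

9.9796


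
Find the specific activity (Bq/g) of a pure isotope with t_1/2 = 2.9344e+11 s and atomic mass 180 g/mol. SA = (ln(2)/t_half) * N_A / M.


lambda = ln(2) / t_half = ln(2) / 2.9344e+11 = 2.362143e-12 /s
SA = lambda * N_A / M
SA = 2.362143e-12 * 6.022e23 / 180
SA = 7.9027e+09 Bq/g

7.9027e+09


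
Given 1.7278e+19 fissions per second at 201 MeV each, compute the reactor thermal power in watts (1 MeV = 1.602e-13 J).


P = fission_rate * E_MeV * 1.602e-13
P = 1.7278e+19 * 201 * 1.602e-13
P = 5.5636e+08 W

5.5636e+08


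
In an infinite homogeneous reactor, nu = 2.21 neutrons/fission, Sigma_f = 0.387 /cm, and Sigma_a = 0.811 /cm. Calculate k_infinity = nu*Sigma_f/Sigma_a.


k_inf = nu * Sigma_f / Sigma_a
k_inf = 2.21 * 0.387 / 0.811
k_inf = 1.0546

1.0546


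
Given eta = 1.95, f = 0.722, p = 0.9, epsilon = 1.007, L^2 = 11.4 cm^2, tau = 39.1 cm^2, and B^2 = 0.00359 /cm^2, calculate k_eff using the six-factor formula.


k_inf = eta*f*p*eps = 1.95*0.722*0.9*1.007 = 1.275980
P_TNL = 1/(1 + L^2*B^2) = 1/(1 + 11.4*0.00359) = 0.9606831
P_FNL = exp(-B^2*tau) = exp(-0.00359*39.1) = 0.8690375
k_eff = k_inf * P_TNL * P_FNL = 1.275980 * 0.9606831 * 0.8690375
k_eff = 1.0653

1.0653


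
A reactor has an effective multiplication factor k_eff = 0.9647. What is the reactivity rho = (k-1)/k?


rho = (k_eff - 1) / k_eff
rho = (0.9647 - 1) / 0.9647
rho = -0.036592

-0.036592


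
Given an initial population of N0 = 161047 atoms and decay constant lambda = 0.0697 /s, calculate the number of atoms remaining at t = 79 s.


N = N0 * exp(-lambda * t)
N = 161047 * exp(-0.0697 * 79)
N = 654.03

654.03


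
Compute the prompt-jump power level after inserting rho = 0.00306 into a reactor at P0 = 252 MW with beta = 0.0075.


P1/P0 = beta / (beta - rho)
P1/P0 = 0.0075 / (0.0075 - 0.00306) = 1.689189
P1 = 252 * 1.689189 = 425.68 MW

425.68


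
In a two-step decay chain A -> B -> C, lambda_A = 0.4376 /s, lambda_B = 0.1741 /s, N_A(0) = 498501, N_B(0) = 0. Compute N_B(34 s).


N_B(t) = lambda_A * N_A0 / (lambda_B - lambda_A) * [exp(-lambda_A*t) - exp(-lambda_B*t)]
exp(-0.4376*34) = 3.454562e-07; exp(-0.1741*34) = 0.002686812
N_B = 0.4376 * 498501 / (0.1741 - 0.4376) * (3.454562e-07 - 0.002686812)
N_B = 2224.0

2224.0


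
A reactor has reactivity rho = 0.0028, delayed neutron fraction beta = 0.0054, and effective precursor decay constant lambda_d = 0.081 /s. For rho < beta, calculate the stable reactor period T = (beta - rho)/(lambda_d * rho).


T = (beta - rho) / (lambda_d * rho)
T = (0.0054 - 0.0028) / (0.081 * 0.0028)
T = 11.464 s

11.464


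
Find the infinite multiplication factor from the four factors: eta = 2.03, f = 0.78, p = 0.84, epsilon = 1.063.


k_inf = eta * f * p * epsilon
k_inf = 2.03 * 0.78 * 0.84 * 1.063
k_inf = 1.4138

1.4138


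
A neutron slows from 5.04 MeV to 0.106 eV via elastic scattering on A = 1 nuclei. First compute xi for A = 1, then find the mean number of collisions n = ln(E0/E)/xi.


xi = 1 + (A-1)^2/(2A)*ln((A-1)/(A+1)) = 1 (for A = 1)
n = ln(E0/E) / xi
n = ln(5.04e6 / 0.106) / 1
n = ln(4.754717e+07) / 1 = 17.677

17.677


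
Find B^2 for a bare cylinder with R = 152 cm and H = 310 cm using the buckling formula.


B^2 = (2.405/R)^2 + (pi/H)^2
B^2 = (2.405/152)^2 + (pi/310)^2
B^2 = 3.5305e-04 /cm^2

3.5305e-04


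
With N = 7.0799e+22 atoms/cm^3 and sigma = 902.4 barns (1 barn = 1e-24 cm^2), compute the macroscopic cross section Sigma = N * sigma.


Sigma = N * sigma_barns * 1e-24
Sigma = 7.0799e+22 * 902.4 * 1e-24
Sigma = 63.889 /cm

63.889


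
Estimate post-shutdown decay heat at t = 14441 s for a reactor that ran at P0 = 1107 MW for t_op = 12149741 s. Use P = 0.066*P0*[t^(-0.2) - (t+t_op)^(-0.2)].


P/P0 = 0.066 * [t^(-0.2) - (t + t_op)^(-0.2)]
P/P0 = 0.066 * [14441^(-0.2) - (14441 + 12149741)^(-0.2)]
P/P0 = 0.066 * [0.1472586 - 0.03828101] = 0.007192521
P = 1107 * 0.007192521 = 7.9621 MW

7.9621


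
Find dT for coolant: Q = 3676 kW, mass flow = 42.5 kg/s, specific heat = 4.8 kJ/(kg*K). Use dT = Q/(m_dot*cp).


dT = Q / (m_dot * cp)
dT = 3676 / (42.5 * 4.8)
dT = 18.020 C

18.020


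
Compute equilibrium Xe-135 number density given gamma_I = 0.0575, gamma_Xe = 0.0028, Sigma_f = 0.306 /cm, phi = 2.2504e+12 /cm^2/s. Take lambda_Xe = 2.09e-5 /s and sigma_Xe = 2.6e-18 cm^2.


Xe_eq = (gamma_I + gamma_Xe) * Sigma_f * phi / (lambda_Xe + sigma_Xe * phi)
Numerator = (0.0575 + 0.0028) * 0.306 * 2.2504e+12 = 4.152393e+10
Denominator = 2.09e-5 + 2.6e-18 * 2.2504e+12 = 2.675104e-05
Xe_eq = 4.152393e+10 / 2.675104e-05 = 1.5522e+15 /cm^3

1.5522e+15


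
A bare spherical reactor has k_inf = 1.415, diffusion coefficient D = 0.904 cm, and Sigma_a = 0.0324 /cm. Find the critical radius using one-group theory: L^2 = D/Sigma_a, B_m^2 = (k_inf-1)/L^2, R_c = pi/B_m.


L^2 = D / Sigma_a = 0.904 / 0.0324 = 27.90123 cm^2
B_m^2 = (k_inf - 1) / L^2 = (1.415 - 1) / 27.90123 = 0.01487390 /cm^2
For a bare sphere: B_g = pi/R, so R_c = pi / sqrt(B_m^2)
R_c = pi / sqrt(0.01487390) = 25.760 cm

25.760


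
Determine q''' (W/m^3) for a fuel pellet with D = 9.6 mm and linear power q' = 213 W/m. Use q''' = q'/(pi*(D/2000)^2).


r = D / 2 / 1000 = 9.6 / 2 / 1000 = 0.0048 m
q''' = q' / (pi * r^2)
q''' = 213 / (pi * 0.0048^2)
q''' = 2.9427e+06 W/m^3

2.9427e+06


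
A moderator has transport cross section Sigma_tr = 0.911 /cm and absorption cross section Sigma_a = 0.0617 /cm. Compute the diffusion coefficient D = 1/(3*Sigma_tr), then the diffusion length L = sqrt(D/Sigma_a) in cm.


D = 1 / (3 * Sigma_tr) = 1 / (3 * 0.911) = 0.3658983 cm
L = sqrt(D / Sigma_a)
L = sqrt(0.3658983 / 0.0617)
L = 2.4352 cm

2.4352
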